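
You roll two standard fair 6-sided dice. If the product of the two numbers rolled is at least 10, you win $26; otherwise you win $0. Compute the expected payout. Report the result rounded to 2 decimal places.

$13.72

E[payout] = (17/36)·0 + (19/36)·26 = 247/18
≈ $13.72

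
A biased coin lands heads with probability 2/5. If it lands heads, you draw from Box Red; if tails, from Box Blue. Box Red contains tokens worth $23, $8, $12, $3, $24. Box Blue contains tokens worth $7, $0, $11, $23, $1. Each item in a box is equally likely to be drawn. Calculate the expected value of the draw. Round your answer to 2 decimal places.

E[X | Box Red] = (23 + 8 + 12 + 3 + 24)/5 = 14
E[X | Box Blue] = (7 + 0 + 11 + 23 + 1)/5 = 42/5
E[X] = (2/5)·14 + (3/5)·42/5 = 266/25 ≈ 10.64

$10.64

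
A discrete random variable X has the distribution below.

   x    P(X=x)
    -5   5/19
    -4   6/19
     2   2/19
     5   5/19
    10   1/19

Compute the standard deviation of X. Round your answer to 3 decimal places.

4.860

E[X] = -10/19, E[X²] = 454/19
Var(X) = E[X²] − (E[X])² = 454/19 − 100/361 = 8526/361
SD(X) = √(8526/361) ≈ 4.860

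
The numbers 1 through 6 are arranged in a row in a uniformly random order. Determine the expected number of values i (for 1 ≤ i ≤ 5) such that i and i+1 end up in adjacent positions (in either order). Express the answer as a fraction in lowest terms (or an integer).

For each i ∈ {1,…,5}, let Xᵢ = 1 if i and i+1 are adjacent. P(Xᵢ=1) = 2·(6−1)!/6! = 2/6.
By linearity, E[ΣXᵢ] = (5)·(2/6) = 5/3.

5/3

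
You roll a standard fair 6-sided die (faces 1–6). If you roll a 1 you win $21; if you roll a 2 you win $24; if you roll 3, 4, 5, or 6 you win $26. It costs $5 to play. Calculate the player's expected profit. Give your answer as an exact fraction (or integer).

119/6 dollars

E[payout] = (1/6)·21 + (1/6)·24 + (2/3)·26 = 149/6
Expected profit = 149/6 − 5 = 119/6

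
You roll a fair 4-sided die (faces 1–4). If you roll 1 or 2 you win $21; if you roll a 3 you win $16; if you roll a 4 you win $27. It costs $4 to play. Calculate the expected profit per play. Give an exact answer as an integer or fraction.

E[payout] = (1/4)·16 + (1/2)·21 + (1/4)·27 = 85/4
Expected profit = 85/4 − 4 = 69/4

69/4 dollars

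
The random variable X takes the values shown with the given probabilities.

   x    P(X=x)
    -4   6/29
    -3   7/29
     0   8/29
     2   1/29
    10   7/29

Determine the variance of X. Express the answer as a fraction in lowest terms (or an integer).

24298/841

E[X] = (6/29)·(-4) + (7/29)·(-3) + (8/29)·0 + (1/29)·2 + (7/29)·10 = 27/29
E[X²] = (6/29)·16 + (7/29)·9 + (8/29)·0 + (1/29)·4 + (7/29)·100 = 863/29
Var(X) = 863/29 − (27/29)² = 24298/841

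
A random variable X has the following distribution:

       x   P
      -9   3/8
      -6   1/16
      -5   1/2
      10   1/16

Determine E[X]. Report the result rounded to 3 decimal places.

-5.625

E[X] = (3/8)·(-9) + (1/16)·(-6) + (1/2)·(-5) + (1/16)·10
     = -45/8 ≈ -5.625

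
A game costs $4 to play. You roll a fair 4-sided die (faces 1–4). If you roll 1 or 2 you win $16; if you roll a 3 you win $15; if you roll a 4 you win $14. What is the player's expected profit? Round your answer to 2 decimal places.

E[payout] = (1/4)·14 + (1/4)·15 + (1/2)·16 = 61/4
Expected profit = 61/4 − 4 = 45/4 ≈ $11.25

$11.25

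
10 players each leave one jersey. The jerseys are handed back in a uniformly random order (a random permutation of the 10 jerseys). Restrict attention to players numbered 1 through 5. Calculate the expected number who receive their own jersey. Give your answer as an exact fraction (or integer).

Let Xᵢ = 1 if person i gets their own jersey. For each i, P(Xᵢ=1) = 1/10.
By linearity of expectation, E[X₁+…+X_5] = 5·(1/10) = 1/2.

1/2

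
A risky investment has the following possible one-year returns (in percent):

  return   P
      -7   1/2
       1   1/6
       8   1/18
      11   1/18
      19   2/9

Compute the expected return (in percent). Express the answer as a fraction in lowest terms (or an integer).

35/18

E[X] = (1/2)·(-7) + (1/6)·1 + (1/18)·8 + (1/18)·11 + (2/9)·19
     = 35/18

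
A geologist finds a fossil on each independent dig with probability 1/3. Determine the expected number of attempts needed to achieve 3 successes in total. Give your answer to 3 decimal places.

9.000

By linearity (sum of 3 independent geometric waits), E[trials] = 3/p = 3/(1/3) = 9.
≈ 9.000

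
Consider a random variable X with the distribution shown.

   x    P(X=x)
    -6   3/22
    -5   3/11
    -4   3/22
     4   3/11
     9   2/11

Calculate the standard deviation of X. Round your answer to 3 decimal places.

E[X] = 0, E[X²] = 33
Var(X) = E[X²] − (E[X])² = 33 − 0 = 33
SD(X) = √(33) ≈ 5.745

5.745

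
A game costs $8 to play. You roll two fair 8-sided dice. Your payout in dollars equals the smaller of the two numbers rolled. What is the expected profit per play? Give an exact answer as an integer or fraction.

Distribution of the smaller of the two numbers rolled: 1 w.p. 15/64, 2 w.p. 13/64, 3 w.p. 11/64, 4 w.p. 9/64, 5 w.p. 7/64, 6 w.p. 5/64, …
E[payout] = (15/64)·1 + (13/64)·2 + (11/64)·3 + (9/64)·4 + (7/64)·5 + (5/64)·6 + (3/64)·7 + (1/64)·8 = 51/16
Expected profit = 51/16 − 8 = -77/16

-77/16 dollars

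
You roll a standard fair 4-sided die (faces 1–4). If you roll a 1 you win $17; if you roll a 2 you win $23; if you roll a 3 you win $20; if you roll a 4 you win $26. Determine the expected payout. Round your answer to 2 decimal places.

$21.50

E[payout] = (1/4)·17 + (1/4)·20 + (1/4)·23 + (1/4)·26 = 43/2
≈ $21.50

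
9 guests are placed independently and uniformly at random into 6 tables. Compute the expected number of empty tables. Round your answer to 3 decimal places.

Let Xⱼ=1 if table j is empty. P(Xⱼ=1) = ((6-1)/6)^9 = 1953125/10077696.
By linearity, E[#empty] = 6·1953125/10077696 = 1953125/1679616.
≈ 1.163

1.163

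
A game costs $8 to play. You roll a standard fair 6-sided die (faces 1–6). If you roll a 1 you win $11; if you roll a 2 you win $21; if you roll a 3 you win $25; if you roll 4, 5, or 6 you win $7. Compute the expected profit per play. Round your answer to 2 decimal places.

E[payout] = (1/2)·7 + (1/6)·11 + (1/6)·21 + (1/6)·25 = 13
Expected profit = 13 − 8 = 5 ≈ $5.00

$5.00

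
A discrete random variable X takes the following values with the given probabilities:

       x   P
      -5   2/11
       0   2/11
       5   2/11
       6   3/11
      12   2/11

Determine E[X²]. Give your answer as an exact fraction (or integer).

E[X²] = (2/11)·25 + (2/11)·0 + (2/11)·25 + (3/11)·36 + (2/11)·144
     = 496/11

496/11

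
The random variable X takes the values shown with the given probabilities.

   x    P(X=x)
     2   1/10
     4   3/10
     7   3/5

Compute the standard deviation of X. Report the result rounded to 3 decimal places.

1.800

E[X] = 28/5, E[X²] = 173/5
Var(X) = E[X²] − (E[X])² = 173/5 − 784/25 = 81/25
SD(X) = √(81/25) ≈ 1.800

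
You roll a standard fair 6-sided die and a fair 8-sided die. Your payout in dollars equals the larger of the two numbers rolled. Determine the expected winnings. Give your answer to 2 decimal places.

$5.23

Distribution of the larger of the two numbers rolled: 1 w.p. 1/48, 2 w.p. 1/16, 3 w.p. 5/48, 4 w.p. 7/48, 5 w.p. 3/16, 6 w.p. 11/48, …
E[payout] = (1/48)·1 + (1/16)·2 + (5/48)·3 + (7/48)·4 + (3/16)·5 + (11/48)·6 + (1/8)·7 + (1/8)·8 = 251/48
≈ $5.23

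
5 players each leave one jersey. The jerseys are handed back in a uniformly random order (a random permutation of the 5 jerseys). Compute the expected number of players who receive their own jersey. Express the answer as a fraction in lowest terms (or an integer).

Let Xᵢ = 1 if person i gets their own jersey. For each i, P(Xᵢ=1) = 1/5.
By linearity of expectation, E[X₁+…+X_5] = 5·(1/5) = 1.

1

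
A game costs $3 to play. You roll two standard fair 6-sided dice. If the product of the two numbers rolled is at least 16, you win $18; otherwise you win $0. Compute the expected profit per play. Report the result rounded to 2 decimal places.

$2.50

E[payout] = (25/36)·0 + (11/36)·18 = 11/2
Expected profit = 11/2 − 3 = 5/2 ≈ $2.50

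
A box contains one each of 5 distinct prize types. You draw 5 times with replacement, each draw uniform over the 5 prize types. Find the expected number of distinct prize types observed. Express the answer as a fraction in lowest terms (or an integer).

Let Xⱼ=1 if type j appears at least once. P(Xⱼ=1) = 1 − ((5−1)/5)^5 = 2101/3125.
E[#distinct] = 5·2101/3125 = 2101/625.

2101/625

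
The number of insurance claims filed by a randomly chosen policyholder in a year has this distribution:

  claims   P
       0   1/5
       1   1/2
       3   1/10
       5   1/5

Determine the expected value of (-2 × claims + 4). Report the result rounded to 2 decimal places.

E[-2x+4] = (1/5)·4 + (1/2)·2 + (1/10)·(-2) + (1/5)·(-6)
     = 2/5 ≈ 0.40

0.40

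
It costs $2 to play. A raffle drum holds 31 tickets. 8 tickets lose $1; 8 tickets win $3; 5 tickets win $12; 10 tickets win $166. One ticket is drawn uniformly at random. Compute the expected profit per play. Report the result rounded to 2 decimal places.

E[payout] = (8/31)·(-1) + (8/31)·3 + (5/31)·12 + (10/31)·166 = 56
Expected profit = 56 − 2 = 54 ≈ $54.00

$54.00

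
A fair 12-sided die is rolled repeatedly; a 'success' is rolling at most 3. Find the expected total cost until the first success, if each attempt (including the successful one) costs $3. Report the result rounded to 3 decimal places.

E[#attempts] = 1/p = 4; E[cost] = 3·4 = 12.
≈ 12.000

$12.000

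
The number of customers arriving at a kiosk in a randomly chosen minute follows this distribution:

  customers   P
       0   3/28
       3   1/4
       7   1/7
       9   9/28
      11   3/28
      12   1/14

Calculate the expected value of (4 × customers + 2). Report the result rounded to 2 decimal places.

28.71

E[4x+2] = (3/28)·2 + (1/4)·14 + (1/7)·30 + (9/28)·38 + (3/28)·46 + (1/14)·50
     = 201/7 ≈ 28.71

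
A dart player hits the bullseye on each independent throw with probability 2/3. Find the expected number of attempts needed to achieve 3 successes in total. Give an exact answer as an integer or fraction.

By linearity (sum of 3 independent geometric waits), E[trials] = 3/p = 3/(2/3) = 9/2.

9/2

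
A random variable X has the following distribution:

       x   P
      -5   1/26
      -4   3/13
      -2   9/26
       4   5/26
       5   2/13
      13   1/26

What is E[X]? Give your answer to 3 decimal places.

0.231

E[X] = (1/26)·(-5) + (3/13)·(-4) + (9/26)·(-2) + (5/26)·4 + (2/13)·5 + (1/26)·13
     = 3/13 ≈ 0.231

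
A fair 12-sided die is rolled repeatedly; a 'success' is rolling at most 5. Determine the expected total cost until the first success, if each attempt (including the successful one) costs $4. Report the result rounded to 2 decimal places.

E[#attempts] = 1/p = 12/5; E[cost] = 4·12/5 = 48/5.
≈ 9.60

$9.60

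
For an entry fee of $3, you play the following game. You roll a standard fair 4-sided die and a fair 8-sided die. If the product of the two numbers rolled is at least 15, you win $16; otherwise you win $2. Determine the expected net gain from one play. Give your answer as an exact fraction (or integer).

27/8 dollars

E[payout] = (11/16)·2 + (5/16)·16 = 51/8
Expected profit = 51/8 − 3 = 27/8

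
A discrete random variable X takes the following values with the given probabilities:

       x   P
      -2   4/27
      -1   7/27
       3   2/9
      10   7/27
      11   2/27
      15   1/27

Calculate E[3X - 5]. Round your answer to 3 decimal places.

E[3x-5] = (4/27)·(-11) + (7/27)·(-8) + (2/9)·4 + (7/27)·25 + (2/27)·28 + (1/27)·40
     = 65/9 ≈ 7.222

7.222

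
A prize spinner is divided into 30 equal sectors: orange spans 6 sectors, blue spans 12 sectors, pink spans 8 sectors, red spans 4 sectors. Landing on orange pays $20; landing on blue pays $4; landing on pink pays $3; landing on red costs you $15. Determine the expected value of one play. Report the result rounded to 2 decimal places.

E[payout] = (6/30)·20 + (12/30)·4 + (8/30)·3 + (4/30)·(-15) = 22/5
≈ $4.40

$4.40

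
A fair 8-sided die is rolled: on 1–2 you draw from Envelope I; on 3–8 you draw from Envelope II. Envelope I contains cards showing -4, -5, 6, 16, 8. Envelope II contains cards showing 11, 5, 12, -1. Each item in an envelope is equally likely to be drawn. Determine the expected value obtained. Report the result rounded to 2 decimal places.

6.11

E[X | Envelope I] = (-4 − 5 + 6 + 16 + 8)/5 = 21/5
E[X | Envelope II] = (11 + 5 + 12 − 1)/4 = 27/4
E[X] = (1/4)·21/5 + (3/4)·27/4 = 489/80 ≈ 6.11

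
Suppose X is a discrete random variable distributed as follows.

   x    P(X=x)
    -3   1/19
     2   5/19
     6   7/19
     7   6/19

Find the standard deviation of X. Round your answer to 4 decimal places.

2.7063

E[X] = 91/19, E[X²] = 575/19
Var(X) = E[X²] − (E[X])² = 575/19 − 8281/361 = 2644/361
SD(X) = √(2644/361) ≈ 2.7063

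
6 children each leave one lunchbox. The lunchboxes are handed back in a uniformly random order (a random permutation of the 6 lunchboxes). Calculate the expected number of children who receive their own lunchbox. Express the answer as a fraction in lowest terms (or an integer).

1

Let Xᵢ = 1 if person i gets their own lunchbox. For each i, P(Xᵢ=1) = 1/6.
By linearity of expectation, E[X₁+…+X_6] = 6·(1/6) = 1.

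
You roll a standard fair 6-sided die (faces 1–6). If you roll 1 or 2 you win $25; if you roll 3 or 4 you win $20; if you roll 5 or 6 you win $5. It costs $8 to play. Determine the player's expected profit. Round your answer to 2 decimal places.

E[payout] = (1/3)·5 + (1/3)·20 + (1/3)·25 = 50/3
Expected profit = 50/3 − 8 = 26/3 ≈ $8.67

$8.67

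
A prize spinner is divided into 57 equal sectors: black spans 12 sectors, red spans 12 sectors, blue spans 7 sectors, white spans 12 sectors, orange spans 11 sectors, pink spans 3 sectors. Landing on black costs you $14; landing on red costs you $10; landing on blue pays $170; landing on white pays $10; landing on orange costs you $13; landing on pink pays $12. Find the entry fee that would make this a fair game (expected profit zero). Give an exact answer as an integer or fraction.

E[payout] = (12/57)·(-14) + (12/57)·(-10) + (7/57)·170 + (12/57)·10 + (11/57)·(-13) + (3/57)·12 = 305/19
Fair fee = E[payout] = 305/19

305/19 dollars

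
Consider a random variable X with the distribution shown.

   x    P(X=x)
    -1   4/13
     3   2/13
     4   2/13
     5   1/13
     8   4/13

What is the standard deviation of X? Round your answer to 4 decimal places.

3.5635

E[X] = 47/13, E[X²] = 335/13
Var(X) = E[X²] − (E[X])² = 335/13 − 2209/169 = 2146/169
SD(X) = √(2146/169) ≈ 3.5635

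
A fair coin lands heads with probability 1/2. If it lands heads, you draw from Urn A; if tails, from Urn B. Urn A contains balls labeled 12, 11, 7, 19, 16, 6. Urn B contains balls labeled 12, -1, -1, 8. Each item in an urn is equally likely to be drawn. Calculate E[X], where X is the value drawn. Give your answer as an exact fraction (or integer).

E[X | Urn A] = (12 + 11 + 7 + 19 + 16 + 6)/6 = 71/6
E[X | Urn B] = (12 − 1 − 1 + 8)/4 = 9/2
E[X] = (1/2)·71/6 + (1/2)·9/2 = 49/6

49/6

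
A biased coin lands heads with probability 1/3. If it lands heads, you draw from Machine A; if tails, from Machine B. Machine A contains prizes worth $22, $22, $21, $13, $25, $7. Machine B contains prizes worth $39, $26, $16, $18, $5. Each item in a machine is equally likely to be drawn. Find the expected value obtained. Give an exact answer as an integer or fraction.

E[X | Machine A] = (22 + 22 + 21 + 13 + 25 + 7)/6 = 55/3
E[X | Machine B] = (39 + 26 + 16 + 18 + 5)/5 = 104/5
E[X] = (1/3)·55/3 + (2/3)·104/5 = 899/45

899/45 dollars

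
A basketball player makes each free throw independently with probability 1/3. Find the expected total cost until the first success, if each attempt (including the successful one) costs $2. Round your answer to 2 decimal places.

$6.00

E[#attempts] = 1/p = 3; E[cost] = 2·3 = 6.
≈ 6.00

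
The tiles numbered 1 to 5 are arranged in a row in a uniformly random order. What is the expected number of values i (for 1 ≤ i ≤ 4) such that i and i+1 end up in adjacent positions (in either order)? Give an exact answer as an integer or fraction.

8/5

For each i ∈ {1,…,4}, let Xᵢ = 1 if i and i+1 are adjacent. P(Xᵢ=1) = 2·(5−1)!/5! = 2/5.
By linearity, E[ΣXᵢ] = (4)·(2/5) = 8/5.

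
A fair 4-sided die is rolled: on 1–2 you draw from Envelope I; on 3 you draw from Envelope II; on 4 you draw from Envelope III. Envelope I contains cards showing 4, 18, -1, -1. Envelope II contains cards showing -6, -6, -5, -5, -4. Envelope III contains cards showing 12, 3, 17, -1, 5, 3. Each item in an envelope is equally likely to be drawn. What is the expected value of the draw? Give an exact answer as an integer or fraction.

E[X | Envelope I] = (4 + 18 − 1 − 1)/4 = 5
E[X | Envelope II] = (-6 − 6 − 5 − 5 − 4)/5 = -26/5
E[X | Envelope III] = (12 + 3 + 17 − 1 + 5 + 3)/6 = 13/2
E[X] = (1/2)·5 + (1/4)·(-26/5) + (1/4)·13/2 = 113/40

113/40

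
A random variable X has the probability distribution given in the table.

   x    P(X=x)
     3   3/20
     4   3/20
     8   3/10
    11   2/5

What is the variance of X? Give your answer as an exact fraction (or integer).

E[X] = (3/20)·3 + (3/20)·4 + (3/10)·8 + (2/5)·11 = 157/20
E[X²] = (3/20)·9 + (3/20)·16 + (3/10)·64 + (2/5)·121 = 1427/20
Var(X) = 1427/20 − (157/20)² = 3891/400

3891/400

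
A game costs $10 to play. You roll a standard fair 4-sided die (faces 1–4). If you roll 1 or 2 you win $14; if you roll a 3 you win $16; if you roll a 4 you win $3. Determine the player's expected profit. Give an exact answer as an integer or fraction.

7/4 dollars

E[payout] = (1/4)·3 + (1/2)·14 + (1/4)·16 = 47/4
Expected profit = 47/4 − 10 = 7/4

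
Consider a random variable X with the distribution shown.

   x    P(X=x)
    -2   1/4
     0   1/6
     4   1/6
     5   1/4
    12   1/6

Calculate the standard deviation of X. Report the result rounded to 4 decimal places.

4.7163

E[X] = 41/12, E[X²] = 407/12
Var(X) = E[X²] − (E[X])² = 407/12 − 1681/144 = 3203/144
SD(X) = √(3203/144) ≈ 4.7163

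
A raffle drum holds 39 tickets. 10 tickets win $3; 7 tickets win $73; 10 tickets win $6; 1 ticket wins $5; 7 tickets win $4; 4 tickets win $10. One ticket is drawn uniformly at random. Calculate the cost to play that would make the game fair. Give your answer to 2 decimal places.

$17.28

E[payout] = (10/39)·3 + (7/39)·73 + (10/39)·6 + (1/39)·5 + (7/39)·4 + (4/39)·10 = 674/39
Fair fee = E[payout] = 674/39 ≈ $17.28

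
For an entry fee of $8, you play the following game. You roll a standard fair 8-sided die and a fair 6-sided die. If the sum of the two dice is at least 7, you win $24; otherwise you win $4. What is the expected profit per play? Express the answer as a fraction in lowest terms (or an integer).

E[payout] = (5/16)·4 + (11/16)·24 = 71/4
Expected profit = 71/4 − 8 = 39/4

39/4 dollars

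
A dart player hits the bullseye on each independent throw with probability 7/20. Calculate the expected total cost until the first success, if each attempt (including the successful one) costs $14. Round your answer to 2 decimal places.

E[#attempts] = 1/p = 20/7; E[cost] = 14·20/7 = 40.
≈ 40.00

$40.00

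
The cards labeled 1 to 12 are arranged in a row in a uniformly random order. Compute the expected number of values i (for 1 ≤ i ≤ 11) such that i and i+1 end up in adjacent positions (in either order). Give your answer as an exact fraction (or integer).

11/6

For each i ∈ {1,…,11}, let Xᵢ = 1 if i and i+1 are adjacent. P(Xᵢ=1) = 2·(12−1)!/12! = 2/12.
By linearity, E[ΣXᵢ] = (11)·(2/12) = 11/6.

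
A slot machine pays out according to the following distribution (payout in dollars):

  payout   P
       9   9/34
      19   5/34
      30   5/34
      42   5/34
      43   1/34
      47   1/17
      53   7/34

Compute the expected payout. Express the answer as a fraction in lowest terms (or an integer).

E[X] = (9/34)·9 + (5/34)·19 + (5/34)·30 + (5/34)·42 + (1/34)·43 + (1/17)·47 + (7/34)·53
     = 522/17

522/17 dollars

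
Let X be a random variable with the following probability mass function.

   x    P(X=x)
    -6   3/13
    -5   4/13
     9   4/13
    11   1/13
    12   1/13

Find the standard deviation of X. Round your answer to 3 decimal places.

7.661

E[X] = 21/13, E[X²] = 797/13
Var(X) = E[X²] − (E[X])² = 797/13 − 441/169 = 9920/169
SD(X) = √(9920/169) ≈ 7.661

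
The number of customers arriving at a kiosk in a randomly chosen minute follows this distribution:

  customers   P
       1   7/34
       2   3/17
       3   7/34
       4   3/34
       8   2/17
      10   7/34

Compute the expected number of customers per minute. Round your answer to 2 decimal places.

4.53

E[X] = (7/34)·1 + (3/17)·2 + (7/34)·3 + (3/34)·4 + (2/17)·8 + (7/34)·10
     = 77/17 ≈ 4.53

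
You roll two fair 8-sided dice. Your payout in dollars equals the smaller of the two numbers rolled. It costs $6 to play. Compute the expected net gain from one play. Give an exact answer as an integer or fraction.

Distribution of the smaller of the two numbers rolled: 1 w.p. 15/64, 2 w.p. 13/64, 3 w.p. 11/64, 4 w.p. 9/64, 5 w.p. 7/64, 6 w.p. 5/64, …
E[payout] = (15/64)·1 + (13/64)·2 + (11/64)·3 + (9/64)·4 + (7/64)·5 + (5/64)·6 + (3/64)·7 + (1/64)·8 = 51/16
Expected profit = 51/16 − 6 = -45/16

-45/16 dollars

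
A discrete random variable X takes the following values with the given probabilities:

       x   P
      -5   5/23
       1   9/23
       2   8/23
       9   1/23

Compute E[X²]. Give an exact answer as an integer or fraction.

247/23

E[X²] = (5/23)·25 + (9/23)·1 + (8/23)·4 + (1/23)·81
     = 247/23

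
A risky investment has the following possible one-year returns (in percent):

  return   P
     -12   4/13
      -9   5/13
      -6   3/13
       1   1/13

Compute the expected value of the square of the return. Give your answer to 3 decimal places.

E[X²] = (4/13)·144 + (5/13)·81 + (3/13)·36 + (1/13)·1
     = 1090/13 ≈ 83.846

83.846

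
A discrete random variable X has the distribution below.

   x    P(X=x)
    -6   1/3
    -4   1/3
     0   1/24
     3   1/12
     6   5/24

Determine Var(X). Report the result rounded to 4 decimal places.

22.2222

E[X] = (1/3)·(-6) + (1/3)·(-4) + (1/24)·0 + (1/12)·3 + (5/24)·6 = -11/6
E[X²] = (1/3)·36 + (1/3)·16 + (1/24)·0 + (1/12)·9 + (5/24)·36 = 307/12
Var(X) = 307/12 − (-11/6)² = 200/9 ≈ 22.2222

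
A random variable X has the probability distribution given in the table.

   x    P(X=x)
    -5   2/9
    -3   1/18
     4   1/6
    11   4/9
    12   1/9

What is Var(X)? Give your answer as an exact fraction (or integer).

E[X] = (2/9)·(-5) + (1/18)·(-3) + (1/6)·4 + (4/9)·11 + (1/9)·12 = 101/18
E[X²] = (2/9)·25 + (1/18)·9 + (1/6)·16 + (4/9)·121 + (1/9)·144 = 157/2
Var(X) = 157/2 − (101/18)² = 15233/324

15233/324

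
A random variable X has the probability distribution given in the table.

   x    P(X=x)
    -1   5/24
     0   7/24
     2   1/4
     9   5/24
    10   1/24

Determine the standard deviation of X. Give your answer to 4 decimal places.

E[X] = 31/12, E[X²] = 89/4
Var(X) = E[X²] − (E[X])² = 89/4 − 961/144 = 2243/144
SD(X) = √(2243/144) ≈ 3.9467

3.9467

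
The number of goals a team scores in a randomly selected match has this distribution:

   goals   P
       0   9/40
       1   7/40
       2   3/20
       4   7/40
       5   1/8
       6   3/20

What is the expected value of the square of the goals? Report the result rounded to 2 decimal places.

12.10

E[X²] = (9/40)·0 + (7/40)·1 + (3/20)·4 + (7/40)·16 + (1/8)·25 + (3/20)·36
     = 121/10 ≈ 12.10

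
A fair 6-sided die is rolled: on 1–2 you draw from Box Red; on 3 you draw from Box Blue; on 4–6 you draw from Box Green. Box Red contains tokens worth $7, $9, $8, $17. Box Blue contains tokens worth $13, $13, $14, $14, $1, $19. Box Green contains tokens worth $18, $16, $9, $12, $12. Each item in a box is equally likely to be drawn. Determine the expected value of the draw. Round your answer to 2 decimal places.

E[X | Box Red] = (7 + 9 + 8 + 17)/4 = 41/4
E[X | Box Blue] = (13 + 13 + 14 + 14 + 1 + 19)/6 = 37/3
E[X | Box Green] = (18 + 16 + 9 + 12 + 12)/5 = 67/5
E[X] = (1/3)·41/4 + (1/6)·37/3 + (1/2)·67/5 = 2191/180 ≈ 12.17

$12.17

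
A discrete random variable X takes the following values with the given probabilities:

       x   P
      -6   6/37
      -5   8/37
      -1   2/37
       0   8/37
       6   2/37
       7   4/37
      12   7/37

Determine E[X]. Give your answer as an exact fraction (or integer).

46/37

E[X] = (6/37)·(-6) + (8/37)·(-5) + (2/37)·(-1) + (8/37)·0 + (2/37)·6 + (4/37)·7 + (7/37)·12
     = 46/37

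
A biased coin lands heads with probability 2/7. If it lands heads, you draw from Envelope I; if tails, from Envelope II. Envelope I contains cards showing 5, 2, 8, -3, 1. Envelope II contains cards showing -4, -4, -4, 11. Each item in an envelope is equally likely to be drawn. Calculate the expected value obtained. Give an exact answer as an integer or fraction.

79/140

E[X | Envelope I] = (5 + 2 + 8 − 3 + 1)/5 = 13/5
E[X | Envelope II] = (-4 − 4 − 4 + 11)/4 = -1/4
E[X] = (2/7)·13/5 + (5/7)·(-1/4) = 79/140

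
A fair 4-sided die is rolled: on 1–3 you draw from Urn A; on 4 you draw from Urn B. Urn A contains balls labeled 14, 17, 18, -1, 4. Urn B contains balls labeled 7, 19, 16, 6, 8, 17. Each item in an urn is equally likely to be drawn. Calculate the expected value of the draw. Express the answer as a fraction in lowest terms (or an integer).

1301/120

E[X | Urn A] = (14 + 17 + 18 − 1 + 4)/5 = 52/5
E[X | Urn B] = (7 + 19 + 16 + 6 + 8 + 17)/6 = 73/6
E[X] = (3/4)·52/5 + (1/4)·73/6 = 1301/120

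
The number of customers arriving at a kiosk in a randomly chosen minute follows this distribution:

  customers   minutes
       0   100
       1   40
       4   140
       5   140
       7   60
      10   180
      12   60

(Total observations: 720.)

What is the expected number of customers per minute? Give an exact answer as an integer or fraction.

Total = 720, so P(customers=0) = 100/720, etc.
E[X] = (5/36)·0 + (1/18)·1 + (7/36)·4 + (7/36)·5 + (1/12)·7 + (1/4)·10 + (1/12)·12
     = 53/9

53/9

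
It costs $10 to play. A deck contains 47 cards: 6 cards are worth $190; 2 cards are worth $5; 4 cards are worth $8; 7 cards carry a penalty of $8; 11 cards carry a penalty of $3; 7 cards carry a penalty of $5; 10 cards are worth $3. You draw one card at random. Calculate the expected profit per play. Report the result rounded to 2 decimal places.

E[payout] = (6/47)·190 + (2/47)·5 + (4/47)·8 + (7/47)·(-8) + (11/47)·(-3) + (7/47)·(-5) + (10/47)·3 = 1088/47
Expected profit = 1088/47 − 10 = 618/47 ≈ $13.15

$13.15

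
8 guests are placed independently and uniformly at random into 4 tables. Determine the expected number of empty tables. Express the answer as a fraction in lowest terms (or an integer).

Let Xⱼ=1 if table j is empty. P(Xⱼ=1) = ((4-1)/4)^8 = 6561/65536.
By linearity, E[#empty] = 4·6561/65536 = 6561/16384.

6561/16384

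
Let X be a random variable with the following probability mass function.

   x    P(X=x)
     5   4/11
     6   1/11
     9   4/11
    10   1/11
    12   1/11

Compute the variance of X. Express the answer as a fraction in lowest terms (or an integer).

E[X] = (4/11)·5 + (1/11)·6 + (4/11)·9 + (1/11)·10 + (1/11)·12 = 84/11
E[X²] = (4/11)·25 + (1/11)·36 + (4/11)·81 + (1/11)·100 + (1/11)·144 = 64
Var(X) = 64 − (84/11)² = 688/121

688/121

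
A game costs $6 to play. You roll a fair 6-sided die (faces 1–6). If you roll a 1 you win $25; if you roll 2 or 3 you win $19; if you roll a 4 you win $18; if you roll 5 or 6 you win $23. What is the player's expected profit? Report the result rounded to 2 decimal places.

$15.17

E[payout] = (1/6)·18 + (1/3)·19 + (1/3)·23 + (1/6)·25 = 127/6
Expected profit = 127/6 − 6 = 91/6 ≈ $15.17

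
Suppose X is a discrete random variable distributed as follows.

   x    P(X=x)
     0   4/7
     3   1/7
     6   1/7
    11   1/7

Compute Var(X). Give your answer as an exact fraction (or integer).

762/49

E[X] = (4/7)·0 + (1/7)·3 + (1/7)·6 + (1/7)·11 = 20/7
E[X²] = (4/7)·0 + (1/7)·9 + (1/7)·36 + (1/7)·121 = 166/7
Var(X) = 166/7 − (20/7)² = 762/49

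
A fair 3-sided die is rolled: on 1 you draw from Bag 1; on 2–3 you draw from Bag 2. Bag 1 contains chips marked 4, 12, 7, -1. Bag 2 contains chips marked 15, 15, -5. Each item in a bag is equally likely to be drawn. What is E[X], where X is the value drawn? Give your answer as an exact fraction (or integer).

E[X | Bag 1] = (4 + 12 + 7 − 1)/4 = 11/2
E[X | Bag 2] = (15 + 15 − 5)/3 = 25/3
E[X] = (1/3)·11/2 + (2/3)·25/3 = 133/18

133/18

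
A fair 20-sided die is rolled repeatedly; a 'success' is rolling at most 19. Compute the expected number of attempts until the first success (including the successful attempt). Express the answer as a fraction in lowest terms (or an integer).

For a geometric distribution, E[trials] = 1/p = 1/(19/20) = 20/19.

20/19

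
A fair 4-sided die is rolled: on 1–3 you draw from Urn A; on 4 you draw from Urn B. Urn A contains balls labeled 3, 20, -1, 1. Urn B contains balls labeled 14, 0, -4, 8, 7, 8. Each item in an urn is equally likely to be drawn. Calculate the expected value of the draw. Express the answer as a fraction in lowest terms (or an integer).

E[X | Urn A] = (3 + 20 − 1 + 1)/4 = 23/4
E[X | Urn B] = (14 + 0 − 4 + 8 + 7 + 8)/6 = 11/2
E[X] = (3/4)·23/4 + (1/4)·11/2 = 91/16

91/16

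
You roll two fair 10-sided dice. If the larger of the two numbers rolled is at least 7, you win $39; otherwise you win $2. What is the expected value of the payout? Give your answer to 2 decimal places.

E[payout] = (9/25)·2 + (16/25)·39 = 642/25
≈ $25.68

$25.68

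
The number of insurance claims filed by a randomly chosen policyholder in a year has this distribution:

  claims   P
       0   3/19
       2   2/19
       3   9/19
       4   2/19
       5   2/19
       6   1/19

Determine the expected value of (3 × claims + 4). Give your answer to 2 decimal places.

12.68

E[3x+4] = (3/19)·4 + (2/19)·10 + (9/19)·13 + (2/19)·16 + (2/19)·19 + (1/19)·22
     = 241/19 ≈ 12.68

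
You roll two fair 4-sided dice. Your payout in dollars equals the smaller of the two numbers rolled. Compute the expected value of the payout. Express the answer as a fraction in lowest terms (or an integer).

Distribution of the smaller of the two numbers rolled: 1 w.p. 7/16, 2 w.p. 5/16, 3 w.p. 3/16, 4 w.p. 1/16
E[payout] = (7/16)·1 + (5/16)·2 + (3/16)·3 + (1/16)·4 = 15/8

15/8 dollars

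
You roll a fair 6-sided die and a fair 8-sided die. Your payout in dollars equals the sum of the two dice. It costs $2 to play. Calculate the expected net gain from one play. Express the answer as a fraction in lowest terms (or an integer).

Distribution of the sum of the two dice: 2 w.p. 1/48, 3 w.p. 1/24, 4 w.p. 1/16, 5 w.p. 1/12, 6 w.p. 5/48, 7 w.p. 1/8, …
E[payout] = (1/48)·2 + (1/24)·3 + (1/16)·4 + (1/12)·5 + (5/48)·6 + (1/8)·7 + (1/8)·8 + (1/8)·9 + (5/48)·10 + (1/12)·11 + (1/16)·12 + (1/24)·13 + (1/48)·14 = 8
Expected profit = 8 − 2 = 6

$6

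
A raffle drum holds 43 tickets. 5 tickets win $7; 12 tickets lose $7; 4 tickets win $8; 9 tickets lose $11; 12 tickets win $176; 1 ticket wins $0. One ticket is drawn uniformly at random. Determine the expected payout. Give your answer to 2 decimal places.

$46.42

E[payout] = (5/43)·7 + (12/43)·(-7) + (4/43)·8 + (9/43)·(-11) + (12/43)·176 + (1/43)·0 = 1996/43
≈ $46.42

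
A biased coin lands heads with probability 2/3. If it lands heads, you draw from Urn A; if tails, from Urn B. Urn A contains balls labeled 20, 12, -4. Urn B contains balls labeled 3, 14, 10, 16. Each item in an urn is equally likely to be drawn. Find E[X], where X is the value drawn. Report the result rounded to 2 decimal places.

E[X | Urn A] = (20 + 12 − 4)/3 = 28/3
E[X | Urn B] = (3 + 14 + 10 + 16)/4 = 43/4
E[X] = (2/3)·28/3 + (1/3)·43/4 = 353/36 ≈ 9.81

9.81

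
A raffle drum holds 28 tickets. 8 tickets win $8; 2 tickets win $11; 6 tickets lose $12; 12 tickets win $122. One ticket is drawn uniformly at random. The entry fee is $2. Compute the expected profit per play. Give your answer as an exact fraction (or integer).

E[payout] = (8/28)·8 + (2/28)·11 + (6/28)·(-12) + (12/28)·122 = 739/14
Expected profit = 739/14 − 2 = 711/14

711/14 dollars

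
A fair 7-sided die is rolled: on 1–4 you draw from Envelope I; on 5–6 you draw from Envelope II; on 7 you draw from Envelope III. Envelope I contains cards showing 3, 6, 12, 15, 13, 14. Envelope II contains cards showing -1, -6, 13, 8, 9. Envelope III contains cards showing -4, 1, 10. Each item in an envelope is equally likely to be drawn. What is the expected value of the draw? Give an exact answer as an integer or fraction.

803/105

E[X | Envelope I] = (3 + 6 + 12 + 15 + 13 + 14)/6 = 21/2
E[X | Envelope II] = (-1 − 6 + 13 + 8 + 9)/5 = 23/5
E[X | Envelope III] = (-4 + 1 + 10)/3 = 7/3
E[X] = (4/7)·21/2 + (2/7)·23/5 + (1/7)·7/3 = 803/105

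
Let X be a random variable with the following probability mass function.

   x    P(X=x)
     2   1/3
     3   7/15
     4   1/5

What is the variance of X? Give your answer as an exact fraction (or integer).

116/225

E[X] = (1/3)·2 + (7/15)·3 + (1/5)·4 = 43/15
E[X²] = (1/3)·4 + (7/15)·9 + (1/5)·16 = 131/15
Var(X) = 131/15 − (43/15)² = 116/225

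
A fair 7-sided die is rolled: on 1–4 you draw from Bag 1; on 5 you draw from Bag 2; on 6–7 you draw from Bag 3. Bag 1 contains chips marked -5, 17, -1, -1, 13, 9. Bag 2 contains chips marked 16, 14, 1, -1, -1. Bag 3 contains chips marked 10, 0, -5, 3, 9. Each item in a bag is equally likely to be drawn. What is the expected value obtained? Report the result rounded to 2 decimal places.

E[X | Bag 1] = (-5 + 17 − 1 − 1 + 13 + 9)/6 = 16/3
E[X | Bag 2] = (16 + 14 + 1 − 1 − 1)/5 = 29/5
E[X | Bag 3] = (10 + 0 − 5 + 3 + 9)/5 = 17/5
E[X] = (4/7)·16/3 + (1/7)·29/5 + (2/7)·17/5 = 509/105 ≈ 4.85

4.85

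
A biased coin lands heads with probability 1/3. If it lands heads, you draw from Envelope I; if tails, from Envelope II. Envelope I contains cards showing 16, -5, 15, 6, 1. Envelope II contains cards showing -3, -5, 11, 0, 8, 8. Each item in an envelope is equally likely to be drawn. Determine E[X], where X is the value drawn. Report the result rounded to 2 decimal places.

4.31

E[X | Envelope I] = (16 − 5 + 15 + 6 + 1)/5 = 33/5
E[X | Envelope II] = (-3 − 5 + 11 + 0 + 8 + 8)/6 = 19/6
E[X] = (1/3)·33/5 + (2/3)·19/6 = 194/45 ≈ 4.31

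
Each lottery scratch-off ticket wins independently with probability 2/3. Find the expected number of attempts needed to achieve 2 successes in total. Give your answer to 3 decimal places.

3.000

By linearity (sum of 2 independent geometric waits), E[trials] = 2/p = 2/(2/3) = 3.
≈ 3.000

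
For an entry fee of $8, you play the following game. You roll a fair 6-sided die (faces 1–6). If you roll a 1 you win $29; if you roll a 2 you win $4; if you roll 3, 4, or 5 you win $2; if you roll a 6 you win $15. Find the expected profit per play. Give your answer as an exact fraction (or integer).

E[payout] = (1/2)·2 + (1/6)·4 + (1/6)·15 + (1/6)·29 = 9
Expected profit = 9 − 8 = 1

$1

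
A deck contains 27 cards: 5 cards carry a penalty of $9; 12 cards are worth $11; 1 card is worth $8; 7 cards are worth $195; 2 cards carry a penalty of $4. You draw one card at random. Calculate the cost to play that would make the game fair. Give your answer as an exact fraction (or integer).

484/9 dollars

E[payout] = (5/27)·(-9) + (12/27)·11 + (1/27)·8 + (7/27)·195 + (2/27)·(-4) = 484/9
Fair fee = E[payout] = 484/9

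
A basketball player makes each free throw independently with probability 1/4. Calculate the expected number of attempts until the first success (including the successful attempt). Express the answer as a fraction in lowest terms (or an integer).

For a geometric distribution, E[trials] = 1/p = 1/(1/4) = 4.

4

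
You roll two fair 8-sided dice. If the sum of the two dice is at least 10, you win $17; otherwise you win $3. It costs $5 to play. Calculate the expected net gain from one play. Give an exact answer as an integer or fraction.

E[payout] = (9/16)·3 + (7/16)·17 = 73/8
Expected profit = 73/8 − 5 = 33/8

33/8 dollars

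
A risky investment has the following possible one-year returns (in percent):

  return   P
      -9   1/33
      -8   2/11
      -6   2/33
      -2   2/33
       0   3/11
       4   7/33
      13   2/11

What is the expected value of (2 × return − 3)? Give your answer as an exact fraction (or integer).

-1

E[2x-3] = (1/33)·(-21) + (2/11)·(-19) + (2/33)·(-15) + (2/33)·(-7) + (3/11)·(-3) + (7/33)·5 + (2/11)·23
     = -1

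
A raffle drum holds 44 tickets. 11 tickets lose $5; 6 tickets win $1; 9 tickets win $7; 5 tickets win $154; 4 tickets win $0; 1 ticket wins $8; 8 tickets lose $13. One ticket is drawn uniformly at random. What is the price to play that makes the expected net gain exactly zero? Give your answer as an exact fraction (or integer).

172/11 dollars

E[payout] = (11/44)·(-5) + (6/44)·1 + (9/44)·7 + (5/44)·154 + (4/44)·0 + (1/44)·8 + (8/44)·(-13) = 172/11
Fair fee = E[payout] = 172/11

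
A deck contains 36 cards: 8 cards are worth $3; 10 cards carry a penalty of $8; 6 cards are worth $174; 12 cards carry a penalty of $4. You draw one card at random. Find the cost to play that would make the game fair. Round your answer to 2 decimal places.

E[payout] = (8/36)·3 + (10/36)·(-8) + (6/36)·174 + (12/36)·(-4) = 235/9
Fair fee = E[payout] = 235/9 ≈ $26.11

$26.11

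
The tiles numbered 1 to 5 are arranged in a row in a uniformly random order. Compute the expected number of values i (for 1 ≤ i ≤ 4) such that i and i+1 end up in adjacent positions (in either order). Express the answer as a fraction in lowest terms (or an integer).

For each i ∈ {1,…,4}, let Xᵢ = 1 if i and i+1 are adjacent. P(Xᵢ=1) = 2·(5−1)!/5! = 2/5.
By linearity, E[ΣXᵢ] = (4)·(2/5) = 8/5.

8/5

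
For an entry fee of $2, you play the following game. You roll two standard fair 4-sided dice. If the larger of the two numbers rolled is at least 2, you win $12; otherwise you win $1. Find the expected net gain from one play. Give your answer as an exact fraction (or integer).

E[payout] = (1/16)·1 + (15/16)·12 = 181/16
Expected profit = 181/16 − 2 = 149/16

149/16 dollars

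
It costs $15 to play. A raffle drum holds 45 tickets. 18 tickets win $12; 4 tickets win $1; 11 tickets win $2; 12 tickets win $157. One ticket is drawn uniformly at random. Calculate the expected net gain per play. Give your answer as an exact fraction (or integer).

E[payout] = (18/45)·12 + (4/45)·1 + (11/45)·2 + (12/45)·157 = 2126/45
Expected profit = 2126/45 − 15 = 1451/45

1451/45 dollars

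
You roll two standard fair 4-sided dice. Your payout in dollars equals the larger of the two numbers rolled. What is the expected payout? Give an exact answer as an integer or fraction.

Distribution of the larger of the two numbers rolled: 1 w.p. 1/16, 2 w.p. 3/16, 3 w.p. 5/16, 4 w.p. 7/16
E[payout] = (1/16)·1 + (3/16)·2 + (5/16)·3 + (7/16)·4 = 25/8

25/8 dollars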